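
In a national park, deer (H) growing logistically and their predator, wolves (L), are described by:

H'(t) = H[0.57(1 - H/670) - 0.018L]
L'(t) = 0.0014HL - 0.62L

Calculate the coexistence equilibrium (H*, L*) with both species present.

From dL/dt = 0 with L > 0: 0.0014H* = 0.62, so H* = 443.
Substitute into dH/dt = 0: 0.57(1 - 443/670) = 0.018L*.
The bracket is 0.339, giving L* = 0.193/0.018 = 10.7.

H* ≈ 443, L* ≈ 10.7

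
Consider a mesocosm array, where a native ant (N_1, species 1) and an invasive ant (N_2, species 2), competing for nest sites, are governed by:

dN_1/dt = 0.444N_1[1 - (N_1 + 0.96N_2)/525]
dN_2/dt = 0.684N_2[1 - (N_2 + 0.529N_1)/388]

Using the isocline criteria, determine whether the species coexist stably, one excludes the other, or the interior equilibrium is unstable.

stable coexistence

Compare the nullcline intercepts: K1/α12 = 525/0.96 = 547 > K2 = 388; K2/α21 = 388/0.529 = 733 > K1 = 525.
Since both inequalities hold, each species can invade when rare, so the interior equilibrium is stable.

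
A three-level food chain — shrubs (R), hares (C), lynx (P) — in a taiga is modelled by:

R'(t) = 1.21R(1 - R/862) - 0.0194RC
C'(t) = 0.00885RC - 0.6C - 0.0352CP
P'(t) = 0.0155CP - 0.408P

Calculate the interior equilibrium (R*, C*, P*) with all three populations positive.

From dP/dt = 0: 0.0155C* = 0.408, so C* = 26.3.
From dR/dt = 0: 1.21(1 - R*/862) = 0.0194·26.3, giving R* = 862·(1 - 0.422) = 498.
From dC/dt = 0: 0.00885·498 - 0.6 = 0.0352P*, so P* = 3.81/0.0352 = 108.

R* ≈ 498, C* ≈ 26.3, P* ≈ 108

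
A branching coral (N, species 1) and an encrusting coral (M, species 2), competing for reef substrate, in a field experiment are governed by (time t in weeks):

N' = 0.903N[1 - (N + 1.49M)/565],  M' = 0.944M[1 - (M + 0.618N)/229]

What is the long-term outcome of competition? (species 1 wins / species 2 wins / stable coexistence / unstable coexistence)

species 1 excludes species 2

Compare the nullcline intercepts: K1/α12 = 565/1.49 = 379 > K2 = 229; K2/α21 = 229/0.618 = 371 < K1 = 565.
Since the inequalities point opposite ways, species 1 can invade but species 2 cannot.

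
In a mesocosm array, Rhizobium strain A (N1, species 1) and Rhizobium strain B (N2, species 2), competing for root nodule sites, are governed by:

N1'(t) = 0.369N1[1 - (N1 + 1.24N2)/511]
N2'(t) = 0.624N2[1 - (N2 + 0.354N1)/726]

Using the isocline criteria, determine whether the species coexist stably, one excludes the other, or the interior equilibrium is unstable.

species 2 excludes species 1

Compare the nullcline intercepts: K1/α12 = 511/1.24 = 412 < K2 = 726; K2/α21 = 726/0.354 = 2050 > K1 = 511.
Since the inequalities point opposite ways, species 2 can invade but species 1 cannot.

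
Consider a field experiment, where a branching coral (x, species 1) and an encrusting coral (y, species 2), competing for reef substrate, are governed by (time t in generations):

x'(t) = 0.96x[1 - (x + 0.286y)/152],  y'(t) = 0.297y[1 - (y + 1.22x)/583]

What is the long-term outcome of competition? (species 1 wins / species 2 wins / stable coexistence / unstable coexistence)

Compare the nullcline intercepts: K1/α12 = 152/0.286 = 531 < K2 = 583; K2/α21 = 583/1.22 = 478 > K1 = 152.
Since the inequalities point opposite ways, species 2 can invade but species 1 cannot.

species 2 excludes species 1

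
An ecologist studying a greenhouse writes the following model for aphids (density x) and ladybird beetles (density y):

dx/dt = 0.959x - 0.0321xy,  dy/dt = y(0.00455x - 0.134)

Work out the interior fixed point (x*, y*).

Set dy/dt = 0 with y > 0: 0.00455x - 0.134 = 0, so x* = 0.134/0.00455 = 29.5.
Set dx/dt = 0 with x > 0: 0.959 - 0.0321y = 0, so y* = 0.959/0.0321 = 29.9.

x* ≈ 29.5, y* ≈ 29.9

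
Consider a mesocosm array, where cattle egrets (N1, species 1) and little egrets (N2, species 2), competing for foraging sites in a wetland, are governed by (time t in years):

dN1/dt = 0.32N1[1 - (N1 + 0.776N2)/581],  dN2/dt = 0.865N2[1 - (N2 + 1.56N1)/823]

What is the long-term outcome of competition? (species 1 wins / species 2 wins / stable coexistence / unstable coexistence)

Compare the nullcline intercepts: K1/α12 = 581/0.776 = 749 < K2 = 823; K2/α21 = 823/1.56 = 528 < K1 = 581.
Since both are reversed, neither can invade when rare; the interior point is a saddle.

unstable coexistence (outcome depends on initial conditions)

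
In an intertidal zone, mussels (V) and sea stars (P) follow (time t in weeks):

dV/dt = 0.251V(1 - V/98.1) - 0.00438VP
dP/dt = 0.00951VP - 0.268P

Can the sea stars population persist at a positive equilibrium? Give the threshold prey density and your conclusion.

The predator equation gives dP/dt > 0 only when V > 0.268/0.00951 = 28.2.
Without the predator, V → K = 98.1. Since 98.1 > 28.2, the predator can invade and persist.

Threshold V = 28.2; K > 28.2, so yes, the predator persists.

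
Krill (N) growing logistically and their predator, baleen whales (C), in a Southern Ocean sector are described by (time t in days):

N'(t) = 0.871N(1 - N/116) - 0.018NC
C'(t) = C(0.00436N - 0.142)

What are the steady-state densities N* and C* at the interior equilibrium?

From dC/dt = 0 with C > 0: 0.00436N* = 0.142, so N* = 32.6.
Substitute into dN/dt = 0: 0.871(1 - 32.6/116) = 0.018C*.
The bracket is 0.719, giving C* = 0.626/0.018 = 34.8.

N* ≈ 32.6, C* ≈ 34.8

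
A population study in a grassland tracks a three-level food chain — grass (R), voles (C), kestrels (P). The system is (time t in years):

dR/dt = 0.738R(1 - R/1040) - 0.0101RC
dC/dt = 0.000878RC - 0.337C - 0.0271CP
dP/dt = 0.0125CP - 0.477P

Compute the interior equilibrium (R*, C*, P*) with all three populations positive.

R* ≈ 497, C* ≈ 38.2, P* ≈ 3.66

From dP/dt = 0: 0.0125C* = 0.477, so C* = 38.2.
From dR/dt = 0: 0.738(1 - R*/1040) = 0.0101·38.2, giving R* = 1040·(1 - 0.522) = 497.
From dC/dt = 0: 0.000878·497 - 0.337 = 0.0271P*, so P* = 0.0992/0.0271 = 3.66.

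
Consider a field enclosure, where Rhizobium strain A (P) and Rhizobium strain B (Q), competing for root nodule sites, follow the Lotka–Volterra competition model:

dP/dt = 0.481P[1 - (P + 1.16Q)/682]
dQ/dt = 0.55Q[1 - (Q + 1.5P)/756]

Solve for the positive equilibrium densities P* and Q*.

Setting both brackets to zero gives the nullclines P + 1.16Q = 682 and 1.5P + Q = 756.
Substituting Q = 756 - 1.5P into the first: P(1 - 1.16·1.5) = 682 - 1.16·756.
So P* = -195/-0.74 = 263, and then Q* = 756 - 1.5·263 = 361.

P* ≈ 263, Q* ≈ 361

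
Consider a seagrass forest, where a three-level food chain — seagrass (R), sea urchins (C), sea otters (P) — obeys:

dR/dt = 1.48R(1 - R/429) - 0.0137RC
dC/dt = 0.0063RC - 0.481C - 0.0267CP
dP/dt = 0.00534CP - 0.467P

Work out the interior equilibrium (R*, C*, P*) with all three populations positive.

R* ≈ 81.7, C* ≈ 87.5, P* ≈ 1.27

From dP/dt = 0: 0.00534C* = 0.467, so C* = 87.5.
From dR/dt = 0: 1.48(1 - R*/429) = 0.0137·87.5, giving R* = 429·(1 - 0.81) = 81.7.
From dC/dt = 0: 0.0063·81.7 - 0.481 = 0.0267P*, so P* = 0.0338/0.0267 = 1.27.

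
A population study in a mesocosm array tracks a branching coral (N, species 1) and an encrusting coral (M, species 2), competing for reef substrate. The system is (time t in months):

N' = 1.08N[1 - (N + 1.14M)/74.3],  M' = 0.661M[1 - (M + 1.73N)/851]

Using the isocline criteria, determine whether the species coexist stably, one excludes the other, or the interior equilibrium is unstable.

species 2 excludes species 1

Compare the nullcline intercepts: K1/α12 = 74.3/1.14 = 65.2 < K2 = 851; K2/α21 = 851/1.73 = 492 > K1 = 74.3.
Since the inequalities point opposite ways, species 2 can invade but species 1 cannot.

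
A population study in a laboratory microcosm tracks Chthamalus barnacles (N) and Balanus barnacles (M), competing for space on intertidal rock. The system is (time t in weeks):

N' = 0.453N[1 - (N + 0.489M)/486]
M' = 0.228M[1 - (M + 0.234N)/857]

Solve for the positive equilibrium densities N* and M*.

Setting both brackets to zero gives the nullclines N + 0.489M = 486 and 0.234N + M = 857.
Substituting M = 857 - 0.234N into the first: N(1 - 0.489·0.234) = 486 - 0.489·857.
So N* = 66.9/0.886 = 75.6, and then M* = 857 - 0.234·75.6 = 839.

N* ≈ 75.6, M* ≈ 839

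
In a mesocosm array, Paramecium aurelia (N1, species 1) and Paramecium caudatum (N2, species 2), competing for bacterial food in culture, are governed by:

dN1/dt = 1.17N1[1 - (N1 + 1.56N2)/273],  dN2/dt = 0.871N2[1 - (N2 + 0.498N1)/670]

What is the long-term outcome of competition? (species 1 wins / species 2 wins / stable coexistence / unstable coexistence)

Compare the nullcline intercepts: K1/α12 = 273/1.56 = 175 < K2 = 670; K2/α21 = 670/0.498 = 1350 > K1 = 273.
Since the inequalities point opposite ways, species 2 can invade but species 1 cannot.

species 2 excludes species 1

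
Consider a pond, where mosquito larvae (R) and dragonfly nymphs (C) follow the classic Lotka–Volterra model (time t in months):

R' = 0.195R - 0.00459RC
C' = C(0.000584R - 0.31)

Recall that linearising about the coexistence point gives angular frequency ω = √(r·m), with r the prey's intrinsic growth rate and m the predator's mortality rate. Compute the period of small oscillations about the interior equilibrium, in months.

T ≈ 25.6 months

Here r = 0.195 and m = 0.31, so r·m = 0.0605.
ω = √0.0605 = 0.246 per month, hence T = 2π/ω ≈ 25.6 months.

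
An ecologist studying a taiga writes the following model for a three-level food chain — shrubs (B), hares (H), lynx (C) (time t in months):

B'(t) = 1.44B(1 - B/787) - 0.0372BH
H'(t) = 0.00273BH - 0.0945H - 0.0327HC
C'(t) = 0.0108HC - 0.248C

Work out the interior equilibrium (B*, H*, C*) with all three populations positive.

B* ≈ 320, H* ≈ 23, C* ≈ 23.8

From dC/dt = 0: 0.0108H* = 0.248, so H* = 23.
From dB/dt = 0: 1.44(1 - B*/787) = 0.0372·23, giving B* = 787·(1 - 0.593) = 320.
From dH/dt = 0: 0.00273·320 - 0.0945 = 0.0327C*, so C* = 0.779/0.0327 = 23.8.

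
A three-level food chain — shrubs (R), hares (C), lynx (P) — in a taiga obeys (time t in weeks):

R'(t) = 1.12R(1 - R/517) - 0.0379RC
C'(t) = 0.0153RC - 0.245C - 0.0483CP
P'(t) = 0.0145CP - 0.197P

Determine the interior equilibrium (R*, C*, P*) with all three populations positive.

R* ≈ 279, C* ≈ 13.6, P* ≈ 83.4

From dP/dt = 0: 0.0145C* = 0.197, so C* = 13.6.
From dR/dt = 0: 1.12(1 - R*/517) = 0.0379·13.6, giving R* = 517·(1 - 0.46) = 279.
From dC/dt = 0: 0.0153·279 - 0.245 = 0.0483P*, so P* = 4.03/0.0483 = 83.4.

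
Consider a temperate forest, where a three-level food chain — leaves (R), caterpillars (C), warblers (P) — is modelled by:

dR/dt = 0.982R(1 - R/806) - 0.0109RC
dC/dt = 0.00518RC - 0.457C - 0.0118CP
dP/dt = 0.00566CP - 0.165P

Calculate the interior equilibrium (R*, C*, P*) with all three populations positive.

From dP/dt = 0: 0.00566C* = 0.165, so C* = 29.2.
From dR/dt = 0: 0.982(1 - R*/806) = 0.0109·29.2, giving R* = 806·(1 - 0.324) = 545.
From dC/dt = 0: 0.00518·545 - 0.457 = 0.0118P*, so P* = 2.37/0.0118 = 201.

R* ≈ 545, C* ≈ 29.2, P* ≈ 201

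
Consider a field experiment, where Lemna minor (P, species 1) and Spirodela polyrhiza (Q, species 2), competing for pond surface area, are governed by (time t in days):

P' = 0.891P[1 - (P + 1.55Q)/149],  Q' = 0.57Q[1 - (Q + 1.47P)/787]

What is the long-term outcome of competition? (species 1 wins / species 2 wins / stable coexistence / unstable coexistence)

Compare the nullcline intercepts: K1/α12 = 149/1.55 = 96.1 < K2 = 787; K2/α21 = 787/1.47 = 535 > K1 = 149.
Since the inequalities point opposite ways, species 2 can invade but species 1 cannot.

species 2 excludes species 1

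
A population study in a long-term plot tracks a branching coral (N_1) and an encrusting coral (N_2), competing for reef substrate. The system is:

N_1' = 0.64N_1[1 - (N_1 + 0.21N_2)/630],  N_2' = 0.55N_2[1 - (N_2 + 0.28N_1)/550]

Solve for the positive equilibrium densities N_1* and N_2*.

N_1* ≈ 547, N_2* ≈ 397

Setting both brackets to zero gives the nullclines N_1 + 0.21N_2 = 630 and 0.28N_1 + N_2 = 550.
Substituting N_2 = 550 - 0.28N_1 into the first: N_1(1 - 0.21·0.28) = 630 - 0.21·550.
So N_1* = 514/0.941 = 547, and then N_2* = 550 - 0.28·547 = 397.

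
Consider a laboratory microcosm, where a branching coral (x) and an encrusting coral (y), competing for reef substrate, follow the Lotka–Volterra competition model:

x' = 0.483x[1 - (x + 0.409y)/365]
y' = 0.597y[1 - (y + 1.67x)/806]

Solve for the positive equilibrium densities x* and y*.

x* ≈ 112, y* ≈ 620

Setting both brackets to zero gives the nullclines x + 0.409y = 365 and 1.67x + y = 806.
Substituting y = 806 - 1.67x into the first: x(1 - 0.409·1.67) = 365 - 0.409·806.
So x* = 35.3/0.317 = 112, and then y* = 806 - 1.67·112 = 620.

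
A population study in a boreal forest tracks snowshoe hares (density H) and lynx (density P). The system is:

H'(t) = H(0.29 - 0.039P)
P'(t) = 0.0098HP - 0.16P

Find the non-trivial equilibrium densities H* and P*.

H* ≈ 16.3, P* ≈ 7.44

Set dP/dt = 0 with P > 0: 0.0098H - 0.16 = 0, so H* = 0.16/0.0098 = 16.3.
Set dH/dt = 0 with H > 0: 0.29 - 0.039P = 0, so P* = 0.29/0.039 = 7.44.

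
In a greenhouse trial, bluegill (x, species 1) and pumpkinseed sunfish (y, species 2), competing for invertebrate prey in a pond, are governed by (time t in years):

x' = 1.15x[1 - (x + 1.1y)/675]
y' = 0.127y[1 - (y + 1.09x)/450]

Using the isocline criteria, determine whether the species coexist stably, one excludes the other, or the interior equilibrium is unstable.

Compare the nullcline intercepts: K1/α12 = 675/1.1 = 614 > K2 = 450; K2/α21 = 450/1.09 = 413 < K1 = 675.
Since the inequalities point opposite ways, species 1 can invade but species 2 cannot.

species 1 excludes species 2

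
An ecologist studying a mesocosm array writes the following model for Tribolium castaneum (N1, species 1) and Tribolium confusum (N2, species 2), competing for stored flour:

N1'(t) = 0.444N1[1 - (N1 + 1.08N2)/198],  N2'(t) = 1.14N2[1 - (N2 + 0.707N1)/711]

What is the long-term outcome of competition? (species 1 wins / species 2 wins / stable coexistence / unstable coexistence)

species 2 excludes species 1

Compare the nullcline intercepts: K1/α12 = 198/1.08 = 183 < K2 = 711; K2/α21 = 711/0.707 = 1010 > K1 = 198.
Since the inequalities point opposite ways, species 2 can invade but species 1 cannot.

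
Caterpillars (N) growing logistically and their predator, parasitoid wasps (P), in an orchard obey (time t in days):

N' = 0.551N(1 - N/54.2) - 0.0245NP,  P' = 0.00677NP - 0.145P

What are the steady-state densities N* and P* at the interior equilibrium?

From dP/dt = 0 with P > 0: 0.00677N* = 0.145, so N* = 21.4.
Substitute into dN/dt = 0: 0.551(1 - 21.4/54.2) = 0.0245P*.
The bracket is 0.605, giving P* = 0.333/0.0245 = 13.6.

N* ≈ 21.4, P* ≈ 13.6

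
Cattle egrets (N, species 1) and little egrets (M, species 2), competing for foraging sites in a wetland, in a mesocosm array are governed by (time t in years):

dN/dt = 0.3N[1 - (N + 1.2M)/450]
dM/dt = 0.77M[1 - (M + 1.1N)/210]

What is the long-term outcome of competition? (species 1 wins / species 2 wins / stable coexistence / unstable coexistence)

species 1 excludes species 2

Compare the nullcline intercepts: K1/α12 = 450/1.2 = 375 > K2 = 210; K2/α21 = 210/1.1 = 191 < K1 = 450.
Since the inequalities point opposite ways, species 1 can invade but species 2 cannot.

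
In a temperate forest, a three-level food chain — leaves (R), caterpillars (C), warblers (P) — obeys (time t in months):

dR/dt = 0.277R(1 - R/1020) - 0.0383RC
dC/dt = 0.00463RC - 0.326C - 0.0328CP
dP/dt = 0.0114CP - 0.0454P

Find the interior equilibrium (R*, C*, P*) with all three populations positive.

R* ≈ 458, C* ≈ 3.98, P* ≈ 54.8

From dP/dt = 0: 0.0114C* = 0.0454, so C* = 3.98.
From dR/dt = 0: 0.277(1 - R*/1020) = 0.0383·3.98, giving R* = 1020·(1 - 0.551) = 458.
From dC/dt = 0: 0.00463·458 - 0.326 = 0.0328P*, so P* = 1.8/0.0328 = 54.8.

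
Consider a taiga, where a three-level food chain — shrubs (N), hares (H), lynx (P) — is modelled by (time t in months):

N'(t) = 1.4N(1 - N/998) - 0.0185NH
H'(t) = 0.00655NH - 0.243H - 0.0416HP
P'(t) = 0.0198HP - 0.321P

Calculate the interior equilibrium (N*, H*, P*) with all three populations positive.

From dP/dt = 0: 0.0198H* = 0.321, so H* = 16.2.
From dN/dt = 0: 1.4(1 - N*/998) = 0.0185·16.2, giving N* = 998·(1 - 0.214) = 784.
From dH/dt = 0: 0.00655·784 - 0.243 = 0.0416P*, so P* = 4.89/0.0416 = 118.

N* ≈ 784, H* ≈ 16.2, P* ≈ 118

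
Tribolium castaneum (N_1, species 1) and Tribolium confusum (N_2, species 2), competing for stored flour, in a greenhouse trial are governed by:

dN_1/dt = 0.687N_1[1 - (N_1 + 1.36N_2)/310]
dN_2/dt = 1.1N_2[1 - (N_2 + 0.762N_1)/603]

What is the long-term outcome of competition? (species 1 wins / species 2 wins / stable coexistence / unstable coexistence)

Compare the nullcline intercepts: K1/α12 = 310/1.36 = 228 < K2 = 603; K2/α21 = 603/0.762 = 791 > K1 = 310.
Since the inequalities point opposite ways, species 2 can invade but species 1 cannot.

species 2 excludes species 1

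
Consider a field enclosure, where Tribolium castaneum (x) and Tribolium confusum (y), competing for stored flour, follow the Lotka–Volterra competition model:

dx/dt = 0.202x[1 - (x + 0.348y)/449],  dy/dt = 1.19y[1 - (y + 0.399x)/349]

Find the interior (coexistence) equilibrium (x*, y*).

x* ≈ 380, y* ≈ 197

Setting both brackets to zero gives the nullclines x + 0.348y = 449 and 0.399x + y = 349.
Substituting y = 349 - 0.399x into the first: x(1 - 0.348·0.399) = 449 - 0.348·349.
So x* = 328/0.861 = 380, and then y* = 349 - 0.399·380 = 197.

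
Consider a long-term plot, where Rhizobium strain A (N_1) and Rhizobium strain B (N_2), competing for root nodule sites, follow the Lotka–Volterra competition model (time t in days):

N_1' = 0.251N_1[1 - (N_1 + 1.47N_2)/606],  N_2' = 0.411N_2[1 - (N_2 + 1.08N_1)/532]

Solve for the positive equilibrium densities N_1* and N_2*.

Setting both brackets to zero gives the nullclines N_1 + 1.47N_2 = 606 and 1.08N_1 + N_2 = 532.
Substituting N_2 = 532 - 1.08N_1 into the first: N_1(1 - 1.47·1.08) = 606 - 1.47·532.
So N_1* = -176/-0.588 = 300, and then N_2* = 532 - 1.08·300 = 208.

N_1* ≈ 300, N_2* ≈ 208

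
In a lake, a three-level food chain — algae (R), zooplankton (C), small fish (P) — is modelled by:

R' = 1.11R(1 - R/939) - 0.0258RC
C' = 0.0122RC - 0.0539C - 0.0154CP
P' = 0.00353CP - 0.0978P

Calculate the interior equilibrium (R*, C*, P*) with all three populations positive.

From dP/dt = 0: 0.00353C* = 0.0978, so C* = 27.7.
From dR/dt = 0: 1.11(1 - R*/939) = 0.0258·27.7, giving R* = 939·(1 - 0.644) = 334.
From dC/dt = 0: 0.0122·334 - 0.0539 = 0.0154P*, so P* = 4.02/0.0154 = 261.

R* ≈ 334, C* ≈ 27.7, P* ≈ 261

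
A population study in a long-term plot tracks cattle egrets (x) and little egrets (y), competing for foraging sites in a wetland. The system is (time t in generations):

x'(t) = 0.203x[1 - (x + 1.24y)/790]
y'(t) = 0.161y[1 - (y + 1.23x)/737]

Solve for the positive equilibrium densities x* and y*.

Setting both brackets to zero gives the nullclines x + 1.24y = 790 and 1.23x + y = 737.
Substituting y = 737 - 1.23x into the first: x(1 - 1.24·1.23) = 790 - 1.24·737.
So x* = -124/-0.525 = 236, and then y* = 737 - 1.23·236 = 447.

x* ≈ 236, y* ≈ 447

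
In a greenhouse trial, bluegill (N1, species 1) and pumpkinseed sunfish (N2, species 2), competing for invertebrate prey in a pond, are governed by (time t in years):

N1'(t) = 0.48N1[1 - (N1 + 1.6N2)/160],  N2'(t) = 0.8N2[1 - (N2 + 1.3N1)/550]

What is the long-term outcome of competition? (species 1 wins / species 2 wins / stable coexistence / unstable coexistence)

species 2 excludes species 1

Compare the nullcline intercepts: K1/α12 = 160/1.6 = 100 < K2 = 550; K2/α21 = 550/1.3 = 423 > K1 = 160.
Since the inequalities point opposite ways, species 2 can invade but species 1 cannot.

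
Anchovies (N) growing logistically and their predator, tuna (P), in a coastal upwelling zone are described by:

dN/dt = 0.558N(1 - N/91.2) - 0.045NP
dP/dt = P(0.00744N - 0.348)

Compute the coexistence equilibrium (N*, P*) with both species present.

N* ≈ 46.8, P* ≈ 6.04

From dP/dt = 0 with P > 0: 0.00744N* = 0.348, so N* = 46.8.
Substitute into dN/dt = 0: 0.558(1 - 46.8/91.2) = 0.045P*.
The bracket is 0.487, giving P* = 0.272/0.045 = 6.04.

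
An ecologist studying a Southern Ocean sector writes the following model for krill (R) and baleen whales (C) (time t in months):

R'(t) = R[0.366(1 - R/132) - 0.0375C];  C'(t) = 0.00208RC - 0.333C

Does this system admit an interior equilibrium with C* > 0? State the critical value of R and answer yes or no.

Threshold R = 160; K < 160, so no, the predator goes extinct.

The predator equation gives dC/dt > 0 only when R > 0.333/0.00208 = 160.
Without the predator, R → K = 132. Since 132 < 160, the predator cannot invade.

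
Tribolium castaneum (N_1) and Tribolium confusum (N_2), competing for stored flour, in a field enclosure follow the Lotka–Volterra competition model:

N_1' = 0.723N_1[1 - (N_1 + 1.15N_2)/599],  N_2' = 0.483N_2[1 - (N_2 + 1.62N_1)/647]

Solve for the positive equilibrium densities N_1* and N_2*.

Setting both brackets to zero gives the nullclines N_1 + 1.15N_2 = 599 and 1.62N_1 + N_2 = 647.
Substituting N_2 = 647 - 1.62N_1 into the first: N_1(1 - 1.15·1.62) = 599 - 1.15·647.
So N_1* = -145/-0.863 = 168, and then N_2* = 647 - 1.62·168 = 375.

N_1* ≈ 168, N_2* ≈ 375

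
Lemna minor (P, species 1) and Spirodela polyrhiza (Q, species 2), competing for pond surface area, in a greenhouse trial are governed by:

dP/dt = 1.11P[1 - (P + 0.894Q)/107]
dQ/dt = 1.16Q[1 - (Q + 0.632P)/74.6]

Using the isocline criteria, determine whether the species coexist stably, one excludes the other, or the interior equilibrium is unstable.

Compare the nullcline intercepts: K1/α12 = 107/0.894 = 120 > K2 = 74.6; K2/α21 = 74.6/0.632 = 118 > K1 = 107.
Since both inequalities hold, each species can invade when rare, so the interior equilibrium is stable.

stable coexistence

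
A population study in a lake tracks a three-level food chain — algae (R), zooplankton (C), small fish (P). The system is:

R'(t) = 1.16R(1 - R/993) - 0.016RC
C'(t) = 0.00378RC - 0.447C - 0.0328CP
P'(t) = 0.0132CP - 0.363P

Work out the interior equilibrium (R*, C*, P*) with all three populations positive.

From dP/dt = 0: 0.0132C* = 0.363, so C* = 27.5.
From dR/dt = 0: 1.16(1 - R*/993) = 0.016·27.5, giving R* = 993·(1 - 0.379) = 616.
From dC/dt = 0: 0.00378·616 - 0.447 = 0.0328P*, so P* = 1.88/0.0328 = 57.4.

R* ≈ 616, C* ≈ 27.5, P* ≈ 57.4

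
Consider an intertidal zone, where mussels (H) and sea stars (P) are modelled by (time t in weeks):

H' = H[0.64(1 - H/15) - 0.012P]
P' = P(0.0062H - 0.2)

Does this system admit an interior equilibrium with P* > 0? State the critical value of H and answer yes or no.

Threshold H = 32.3; K < 32.3, so no, the predator goes extinct.

The predator equation gives dP/dt > 0 only when H > 0.2/0.0062 = 32.3.
Without the predator, H → K = 15. Since 15 < 32.3, the predator cannot invade.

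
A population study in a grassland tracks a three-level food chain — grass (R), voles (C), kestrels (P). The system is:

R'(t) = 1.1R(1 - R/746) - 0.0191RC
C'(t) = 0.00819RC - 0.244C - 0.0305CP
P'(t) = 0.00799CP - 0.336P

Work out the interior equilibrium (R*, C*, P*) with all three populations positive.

R* ≈ 201, C* ≈ 42.1, P* ≈ 46

From dP/dt = 0: 0.00799C* = 0.336, so C* = 42.1.
From dR/dt = 0: 1.1(1 - R*/746) = 0.0191·42.1, giving R* = 746·(1 - 0.73) = 201.
From dC/dt = 0: 0.00819·201 - 0.244 = 0.0305P*, so P* = 1.4/0.0305 = 46.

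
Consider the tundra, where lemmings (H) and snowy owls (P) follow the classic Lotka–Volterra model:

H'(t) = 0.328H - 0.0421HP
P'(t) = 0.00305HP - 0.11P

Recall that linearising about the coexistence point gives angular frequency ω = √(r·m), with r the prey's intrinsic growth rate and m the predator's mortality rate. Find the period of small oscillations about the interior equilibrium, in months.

T ≈ 33.1 months

Here r = 0.328 and m = 0.11, so r·m = 0.0361.
ω = √0.0361 = 0.19 per month, hence T = 2π/ω ≈ 33.1 months.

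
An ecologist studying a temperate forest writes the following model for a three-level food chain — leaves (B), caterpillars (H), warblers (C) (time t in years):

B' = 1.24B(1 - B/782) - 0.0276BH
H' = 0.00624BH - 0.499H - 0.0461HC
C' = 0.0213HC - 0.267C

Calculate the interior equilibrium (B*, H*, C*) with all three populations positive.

B* ≈ 564, H* ≈ 12.5, C* ≈ 65.5

From dC/dt = 0: 0.0213H* = 0.267, so H* = 12.5.
From dB/dt = 0: 1.24(1 - B*/782) = 0.0276·12.5, giving B* = 782·(1 - 0.279) = 564.
From dH/dt = 0: 0.00624·564 - 0.499 = 0.0461C*, so C* = 3.02/0.0461 = 65.5.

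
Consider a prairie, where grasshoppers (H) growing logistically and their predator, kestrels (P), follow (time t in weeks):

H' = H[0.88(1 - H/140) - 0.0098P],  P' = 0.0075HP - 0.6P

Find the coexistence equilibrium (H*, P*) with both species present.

From dP/dt = 0 with P > 0: 0.0075H* = 0.6, so H* = 80.
Substitute into dH/dt = 0: 0.88(1 - 80/140) = 0.0098P*.
The bracket is 0.429, giving P* = 0.377/0.0098 = 38.5.

H* ≈ 80, P* ≈ 38.5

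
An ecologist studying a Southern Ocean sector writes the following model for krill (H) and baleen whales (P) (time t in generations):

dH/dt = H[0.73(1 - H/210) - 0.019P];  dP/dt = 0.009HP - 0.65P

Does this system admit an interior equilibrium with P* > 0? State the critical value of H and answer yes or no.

Threshold H = 72.2; K > 72.2, so yes, the predator persists.

The predator equation gives dP/dt > 0 only when H > 0.65/0.009 = 72.2.
Without the predator, H → K = 210. Since 210 > 72.2, the predator can invade and persist.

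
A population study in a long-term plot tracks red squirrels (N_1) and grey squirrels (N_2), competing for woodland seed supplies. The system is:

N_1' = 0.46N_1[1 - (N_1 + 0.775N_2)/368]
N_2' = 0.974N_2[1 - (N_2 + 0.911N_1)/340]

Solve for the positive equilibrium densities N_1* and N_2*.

Setting both brackets to zero gives the nullclines N_1 + 0.775N_2 = 368 and 0.911N_1 + N_2 = 340.
Substituting N_2 = 340 - 0.911N_1 into the first: N_1(1 - 0.775·0.911) = 368 - 0.775·340.
So N_1* = 104/0.294 = 355, and then N_2* = 340 - 0.911·355 = 16.2.

N_1* ≈ 355, N_2* ≈ 16.2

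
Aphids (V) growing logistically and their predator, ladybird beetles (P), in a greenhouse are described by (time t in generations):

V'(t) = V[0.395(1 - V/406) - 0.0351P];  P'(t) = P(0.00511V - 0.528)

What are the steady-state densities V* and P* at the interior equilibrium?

From dP/dt = 0 with P > 0: 0.00511V* = 0.528, so V* = 103.
Substitute into dV/dt = 0: 0.395(1 - 103/406) = 0.0351P*.
The bracket is 0.746, giving P* = 0.294/0.0351 = 8.39.

V* ≈ 103, P* ≈ 8.39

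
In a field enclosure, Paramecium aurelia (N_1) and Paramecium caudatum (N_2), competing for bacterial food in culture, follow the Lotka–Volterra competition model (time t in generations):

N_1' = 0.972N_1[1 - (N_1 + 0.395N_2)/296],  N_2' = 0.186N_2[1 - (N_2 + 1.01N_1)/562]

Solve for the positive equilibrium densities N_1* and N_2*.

N_1* ≈ 123, N_2* ≈ 438

Setting both brackets to zero gives the nullclines N_1 + 0.395N_2 = 296 and 1.01N_1 + N_2 = 562.
Substituting N_2 = 562 - 1.01N_1 into the first: N_1(1 - 0.395·1.01) = 296 - 0.395·562.
So N_1* = 74/0.601 = 123, and then N_2* = 562 - 1.01·123 = 438.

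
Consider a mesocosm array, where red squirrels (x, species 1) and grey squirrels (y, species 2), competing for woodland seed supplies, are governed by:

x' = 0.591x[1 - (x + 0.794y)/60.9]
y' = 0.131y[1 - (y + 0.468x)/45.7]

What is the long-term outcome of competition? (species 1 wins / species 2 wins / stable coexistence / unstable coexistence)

stable coexistence

Compare the nullcline intercepts: K1/α12 = 60.9/0.794 = 76.7 > K2 = 45.7; K2/α21 = 45.7/0.468 = 97.6 > K1 = 60.9.
Since both inequalities hold, each species can invade when rare, so the interior equilibrium is stable.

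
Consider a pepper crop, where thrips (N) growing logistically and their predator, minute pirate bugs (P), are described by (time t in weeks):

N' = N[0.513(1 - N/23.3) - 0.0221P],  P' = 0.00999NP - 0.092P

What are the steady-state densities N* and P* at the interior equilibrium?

From dP/dt = 0 with P > 0: 0.00999N* = 0.092, so N* = 9.21.
Substitute into dN/dt = 0: 0.513(1 - 9.21/23.3) = 0.0221P*.
The bracket is 0.605, giving P* = 0.31/0.0221 = 14.

N* ≈ 9.21, P* ≈ 14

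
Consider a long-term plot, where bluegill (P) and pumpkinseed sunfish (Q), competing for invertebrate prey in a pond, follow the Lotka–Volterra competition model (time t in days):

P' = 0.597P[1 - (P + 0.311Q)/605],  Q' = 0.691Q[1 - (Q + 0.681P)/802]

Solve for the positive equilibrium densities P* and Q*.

Setting both brackets to zero gives the nullclines P + 0.311Q = 605 and 0.681P + Q = 802.
Substituting Q = 802 - 0.681P into the first: P(1 - 0.311·0.681) = 605 - 0.311·802.
So P* = 356/0.788 = 451, and then Q* = 802 - 0.681·451 = 495.

P* ≈ 451, Q* ≈ 495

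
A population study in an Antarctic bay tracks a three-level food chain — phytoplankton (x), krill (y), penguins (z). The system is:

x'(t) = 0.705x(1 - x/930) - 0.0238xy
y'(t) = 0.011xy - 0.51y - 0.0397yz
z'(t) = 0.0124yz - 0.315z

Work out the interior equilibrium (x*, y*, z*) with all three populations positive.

x* ≈ 132, y* ≈ 25.4, z* ≈ 23.9

From dz/dt = 0: 0.0124y* = 0.315, so y* = 25.4.
From dx/dt = 0: 0.705(1 - x*/930) = 0.0238·25.4, giving x* = 930·(1 - 0.858) = 132.
From dy/dt = 0: 0.011·132 - 0.51 = 0.0397z*, so z* = 0.947/0.0397 = 23.9.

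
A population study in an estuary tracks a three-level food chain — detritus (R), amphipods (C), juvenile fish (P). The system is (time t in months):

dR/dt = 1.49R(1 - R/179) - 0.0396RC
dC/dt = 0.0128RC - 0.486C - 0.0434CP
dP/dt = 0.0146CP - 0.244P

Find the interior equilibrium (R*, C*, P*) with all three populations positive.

From dP/dt = 0: 0.0146C* = 0.244, so C* = 16.7.
From dR/dt = 0: 1.49(1 - R*/179) = 0.0396·16.7, giving R* = 179·(1 - 0.444) = 99.5.
From dC/dt = 0: 0.0128·99.5 - 0.486 = 0.0434P*, so P* = 0.788/0.0434 = 18.1.

R* ≈ 99.5, C* ≈ 16.7, P* ≈ 18.1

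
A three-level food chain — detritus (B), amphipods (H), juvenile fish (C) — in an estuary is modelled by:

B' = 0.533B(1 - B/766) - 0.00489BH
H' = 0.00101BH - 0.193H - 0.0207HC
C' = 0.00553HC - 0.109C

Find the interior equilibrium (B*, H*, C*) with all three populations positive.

B* ≈ 627, H* ≈ 19.7, C* ≈ 21.3

From dC/dt = 0: 0.00553H* = 0.109, so H* = 19.7.
From dB/dt = 0: 0.533(1 - B*/766) = 0.00489·19.7, giving B* = 766·(1 - 0.181) = 627.
From dH/dt = 0: 0.00101·627 - 0.193 = 0.0207C*, so C* = 0.441/0.0207 = 21.3.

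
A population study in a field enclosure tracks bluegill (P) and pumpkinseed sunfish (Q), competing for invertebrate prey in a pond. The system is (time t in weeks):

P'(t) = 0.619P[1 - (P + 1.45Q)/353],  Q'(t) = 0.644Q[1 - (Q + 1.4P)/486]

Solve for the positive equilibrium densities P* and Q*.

Setting both brackets to zero gives the nullclines P + 1.45Q = 353 and 1.4P + Q = 486.
Substituting Q = 486 - 1.4P into the first: P(1 - 1.45·1.4) = 353 - 1.45·486.
So P* = -352/-1.03 = 341, and then Q* = 486 - 1.4·341 = 7.96.

P* ≈ 341, Q* ≈ 7.96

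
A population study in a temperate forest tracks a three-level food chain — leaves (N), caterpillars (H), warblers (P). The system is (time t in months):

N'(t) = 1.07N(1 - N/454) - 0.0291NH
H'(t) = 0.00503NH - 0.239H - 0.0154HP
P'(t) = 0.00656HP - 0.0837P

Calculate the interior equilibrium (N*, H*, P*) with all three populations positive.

From dP/dt = 0: 0.00656H* = 0.0837, so H* = 12.8.
From dN/dt = 0: 1.07(1 - N*/454) = 0.0291·12.8, giving N* = 454·(1 - 0.347) = 296.
From dH/dt = 0: 0.00503·296 - 0.239 = 0.0154P*, so P* = 1.25/0.0154 = 81.3.

N* ≈ 296, H* ≈ 12.8, P* ≈ 81.3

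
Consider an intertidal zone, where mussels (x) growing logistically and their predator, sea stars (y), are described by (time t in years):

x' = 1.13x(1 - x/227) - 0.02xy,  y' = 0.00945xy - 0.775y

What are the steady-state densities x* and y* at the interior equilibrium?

x* ≈ 82, y* ≈ 36.1

From dy/dt = 0 with y > 0: 0.00945x* = 0.775, so x* = 82.
Substitute into dx/dt = 0: 1.13(1 - 82/227) = 0.02y*.
The bracket is 0.639, giving y* = 0.722/0.02 = 36.1.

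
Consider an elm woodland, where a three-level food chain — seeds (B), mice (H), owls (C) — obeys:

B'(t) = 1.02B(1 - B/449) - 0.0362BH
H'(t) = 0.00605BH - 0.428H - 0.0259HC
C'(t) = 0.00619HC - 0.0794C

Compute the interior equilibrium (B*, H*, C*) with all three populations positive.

B* ≈ 245, H* ≈ 12.8, C* ≈ 40.6

From dC/dt = 0: 0.00619H* = 0.0794, so H* = 12.8.
From dB/dt = 0: 1.02(1 - B*/449) = 0.0362·12.8, giving B* = 449·(1 - 0.455) = 245.
From dH/dt = 0: 0.00605·245 - 0.428 = 0.0259C*, so C* = 1.05/0.0259 = 40.6.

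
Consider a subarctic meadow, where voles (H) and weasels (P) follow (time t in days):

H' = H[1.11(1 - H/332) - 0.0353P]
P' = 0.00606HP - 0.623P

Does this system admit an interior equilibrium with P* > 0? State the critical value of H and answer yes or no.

The predator equation gives dP/dt > 0 only when H > 0.623/0.00606 = 103.
Without the predator, H → K = 332. Since 332 > 103, the predator can invade and persist.

Threshold H = 103; K > 103, so yes, the predator persists.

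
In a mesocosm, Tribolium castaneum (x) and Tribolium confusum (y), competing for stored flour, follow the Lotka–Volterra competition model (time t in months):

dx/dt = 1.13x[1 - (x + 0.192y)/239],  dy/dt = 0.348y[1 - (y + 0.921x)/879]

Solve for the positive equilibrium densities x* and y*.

x* ≈ 85.3, y* ≈ 800

Setting both brackets to zero gives the nullclines x + 0.192y = 239 and 0.921x + y = 879.
Substituting y = 879 - 0.921x into the first: x(1 - 0.192·0.921) = 239 - 0.192·879.
So x* = 70.2/0.823 = 85.3, and then y* = 879 - 0.921·85.3 = 800.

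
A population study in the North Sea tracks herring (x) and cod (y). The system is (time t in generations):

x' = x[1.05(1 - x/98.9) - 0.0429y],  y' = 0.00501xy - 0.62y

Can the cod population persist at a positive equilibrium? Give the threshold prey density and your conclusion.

Threshold x = 124; K < 124, so no, the predator goes extinct.

The predator equation gives dy/dt > 0 only when x > 0.62/0.00501 = 124.
Without the predator, x → K = 98.9. Since 98.9 < 124, the predator cannot invade.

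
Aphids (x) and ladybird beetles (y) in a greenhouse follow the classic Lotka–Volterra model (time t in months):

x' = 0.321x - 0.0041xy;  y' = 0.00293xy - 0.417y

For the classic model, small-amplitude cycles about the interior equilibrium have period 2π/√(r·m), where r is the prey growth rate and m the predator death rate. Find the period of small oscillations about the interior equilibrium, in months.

T ≈ 17.2 months

Here r = 0.321 and m = 0.417, so r·m = 0.134.
ω = √0.134 = 0.366 per month, hence T = 2π/ω ≈ 17.2 months.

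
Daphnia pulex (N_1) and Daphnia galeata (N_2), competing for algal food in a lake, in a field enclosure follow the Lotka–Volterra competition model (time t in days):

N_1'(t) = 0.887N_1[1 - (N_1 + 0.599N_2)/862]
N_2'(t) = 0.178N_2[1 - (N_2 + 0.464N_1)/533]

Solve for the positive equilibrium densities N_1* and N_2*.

N_1* ≈ 752, N_2* ≈ 184

Setting both brackets to zero gives the nullclines N_1 + 0.599N_2 = 862 and 0.464N_1 + N_2 = 533.
Substituting N_2 = 533 - 0.464N_1 into the first: N_1(1 - 0.599·0.464) = 862 - 0.599·533.
So N_1* = 543/0.722 = 752, and then N_2* = 533 - 0.464·752 = 184.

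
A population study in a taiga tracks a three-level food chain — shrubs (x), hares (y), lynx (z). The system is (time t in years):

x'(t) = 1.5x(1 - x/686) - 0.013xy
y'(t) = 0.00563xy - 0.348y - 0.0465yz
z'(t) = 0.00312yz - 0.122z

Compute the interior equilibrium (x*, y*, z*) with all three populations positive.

x* ≈ 454, y* ≈ 39.1, z* ≈ 47.4

From dz/dt = 0: 0.00312y* = 0.122, so y* = 39.1.
From dx/dt = 0: 1.5(1 - x*/686) = 0.013·39.1, giving x* = 686·(1 - 0.339) = 454.
From dy/dt = 0: 0.00563·454 - 0.348 = 0.0465z*, so z* = 2.21/0.0465 = 47.4.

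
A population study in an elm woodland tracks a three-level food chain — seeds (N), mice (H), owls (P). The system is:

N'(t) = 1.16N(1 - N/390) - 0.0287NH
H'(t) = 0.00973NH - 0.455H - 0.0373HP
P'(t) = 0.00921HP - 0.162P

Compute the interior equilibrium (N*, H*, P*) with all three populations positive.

From dP/dt = 0: 0.00921H* = 0.162, so H* = 17.6.
From dN/dt = 0: 1.16(1 - N*/390) = 0.0287·17.6, giving N* = 390·(1 - 0.435) = 220.
From dH/dt = 0: 0.00973·220 - 0.455 = 0.0373P*, so P* = 1.69/0.0373 = 45.3.

N* ≈ 220, H* ≈ 17.6, P* ≈ 45.3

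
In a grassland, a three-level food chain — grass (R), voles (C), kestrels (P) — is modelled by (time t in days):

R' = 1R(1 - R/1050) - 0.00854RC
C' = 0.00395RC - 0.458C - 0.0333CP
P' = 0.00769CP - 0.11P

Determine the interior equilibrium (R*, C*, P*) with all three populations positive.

R* ≈ 922, C* ≈ 14.3, P* ≈ 95.6

From dP/dt = 0: 0.00769C* = 0.11, so C* = 14.3.
From dR/dt = 0: 1(1 - R*/1050) = 0.00854·14.3, giving R* = 1050·(1 - 0.122) = 922.
From dC/dt = 0: 0.00395·922 - 0.458 = 0.0333P*, so P* = 3.18/0.0333 = 95.6.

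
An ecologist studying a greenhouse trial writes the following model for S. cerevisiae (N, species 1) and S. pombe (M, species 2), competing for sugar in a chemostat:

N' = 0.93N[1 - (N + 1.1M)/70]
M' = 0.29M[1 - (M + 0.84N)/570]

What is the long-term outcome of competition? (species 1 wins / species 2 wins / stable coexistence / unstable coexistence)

Compare the nullcline intercepts: K1/α12 = 70/1.1 = 63.6 < K2 = 570; K2/α21 = 570/0.84 = 679 > K1 = 70.
Since the inequalities point opposite ways, species 2 can invade but species 1 cannot.

species 2 excludes species 1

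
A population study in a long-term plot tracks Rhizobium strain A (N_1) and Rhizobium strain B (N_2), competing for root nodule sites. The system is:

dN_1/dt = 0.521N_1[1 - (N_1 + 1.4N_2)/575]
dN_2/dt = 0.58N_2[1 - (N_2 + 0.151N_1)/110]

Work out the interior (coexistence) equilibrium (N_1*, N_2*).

N_1* ≈ 534, N_2* ≈ 29.4

Setting both brackets to zero gives the nullclines N_1 + 1.4N_2 = 575 and 0.151N_1 + N_2 = 110.
Substituting N_2 = 110 - 0.151N_1 into the first: N_1(1 - 1.4·0.151) = 575 - 1.4·110.
So N_1* = 421/0.789 = 534, and then N_2* = 110 - 0.151·534 = 29.4.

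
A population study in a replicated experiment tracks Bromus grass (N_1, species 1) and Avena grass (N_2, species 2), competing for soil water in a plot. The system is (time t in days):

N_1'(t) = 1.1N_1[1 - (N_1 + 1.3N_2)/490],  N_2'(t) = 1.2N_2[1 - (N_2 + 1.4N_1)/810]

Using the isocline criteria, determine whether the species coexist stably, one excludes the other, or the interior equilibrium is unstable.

species 2 excludes species 1

Compare the nullcline intercepts: K1/α12 = 490/1.3 = 377 < K2 = 810; K2/α21 = 810/1.4 = 579 > K1 = 490.
Since the inequalities point opposite ways, species 2 can invade but species 1 cannot.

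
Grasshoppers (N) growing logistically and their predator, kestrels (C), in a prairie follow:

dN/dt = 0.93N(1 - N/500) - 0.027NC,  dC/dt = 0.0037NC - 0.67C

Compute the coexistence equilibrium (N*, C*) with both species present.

N* ≈ 181, C* ≈ 22

From dC/dt = 0 with C > 0: 0.0037N* = 0.67, so N* = 181.
Substitute into dN/dt = 0: 0.93(1 - 181/500) = 0.027C*.
The bracket is 0.638, giving C* = 0.593/0.027 = 22.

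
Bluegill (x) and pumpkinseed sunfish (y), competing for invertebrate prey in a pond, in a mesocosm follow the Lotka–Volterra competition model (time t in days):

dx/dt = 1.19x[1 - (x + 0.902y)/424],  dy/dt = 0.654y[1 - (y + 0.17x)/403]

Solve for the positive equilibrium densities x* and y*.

x* ≈ 71.5, y* ≈ 391

Setting both brackets to zero gives the nullclines x + 0.902y = 424 and 0.17x + y = 403.
Substituting y = 403 - 0.17x into the first: x(1 - 0.902·0.17) = 424 - 0.902·403.
So x* = 60.5/0.847 = 71.5, and then y* = 403 - 0.17·71.5 = 391.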